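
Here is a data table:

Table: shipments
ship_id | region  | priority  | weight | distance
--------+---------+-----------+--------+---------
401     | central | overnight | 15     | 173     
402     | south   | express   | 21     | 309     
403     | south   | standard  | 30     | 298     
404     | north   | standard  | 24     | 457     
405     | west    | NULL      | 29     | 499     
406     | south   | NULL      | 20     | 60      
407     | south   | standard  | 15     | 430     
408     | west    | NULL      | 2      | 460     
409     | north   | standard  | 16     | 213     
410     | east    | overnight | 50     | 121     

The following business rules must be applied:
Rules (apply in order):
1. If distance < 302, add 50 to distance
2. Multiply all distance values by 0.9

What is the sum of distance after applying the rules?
2943.0

Step 1: Apply Rule 1 - Add 50 to records with distance < 302
  - 5 records affected: 865 + (5 × 50) = 1115
  - Unaffected records: 2155
  - Sum after Rule 1: 3270
Step 2: Apply Rule 2 - Multiply all by 0.9
  - 3270 × 0.9 = 2943.0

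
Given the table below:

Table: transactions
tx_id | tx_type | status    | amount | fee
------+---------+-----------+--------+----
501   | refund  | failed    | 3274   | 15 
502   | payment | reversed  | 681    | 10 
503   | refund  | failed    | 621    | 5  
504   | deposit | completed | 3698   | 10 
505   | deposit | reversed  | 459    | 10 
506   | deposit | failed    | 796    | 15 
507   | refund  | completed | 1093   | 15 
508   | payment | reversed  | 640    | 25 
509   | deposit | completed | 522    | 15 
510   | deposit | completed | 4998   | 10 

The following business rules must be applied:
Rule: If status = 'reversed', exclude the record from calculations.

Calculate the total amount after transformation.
15002

Step 1: Identify records where status = 'reversed'
Step 2: The excluded records sum to 1780
Step 3: Original total amount = 16782
Step 4: Remaining total = 16782 - 1780 = 15002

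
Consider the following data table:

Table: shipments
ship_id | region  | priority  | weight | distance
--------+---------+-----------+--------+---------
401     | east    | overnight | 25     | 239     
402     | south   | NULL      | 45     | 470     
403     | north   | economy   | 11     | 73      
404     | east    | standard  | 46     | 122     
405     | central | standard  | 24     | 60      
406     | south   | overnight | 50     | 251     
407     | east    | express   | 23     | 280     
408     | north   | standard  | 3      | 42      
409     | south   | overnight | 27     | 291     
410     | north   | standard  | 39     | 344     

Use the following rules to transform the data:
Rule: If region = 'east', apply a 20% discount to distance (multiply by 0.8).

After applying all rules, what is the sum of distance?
2043.8

Step 1: Records with region = 'east' have total distance = 641
Step 2: Apply multiplier: 641 × 0.8 = 512.8
Step 3: Other records total: 1531
Step 4: Final sum = 512.8 + 1531 = 2043.8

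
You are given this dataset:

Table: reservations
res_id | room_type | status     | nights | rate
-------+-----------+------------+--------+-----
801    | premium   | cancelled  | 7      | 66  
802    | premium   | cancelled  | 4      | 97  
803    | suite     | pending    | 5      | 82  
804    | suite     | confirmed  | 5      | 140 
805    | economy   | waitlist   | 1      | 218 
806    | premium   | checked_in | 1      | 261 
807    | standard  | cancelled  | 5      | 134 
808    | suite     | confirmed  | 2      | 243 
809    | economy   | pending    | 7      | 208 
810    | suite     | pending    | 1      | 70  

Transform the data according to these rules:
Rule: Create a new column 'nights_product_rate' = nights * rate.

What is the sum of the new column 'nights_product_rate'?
5121

Step 1: For each record, compute nights * rate
Example calculations:
  7 * 66 = 462
  4 * 97 = 388
  5 * 82 = 410
  ...
Step 2: Sum all derived values
Step 3: Total = 5121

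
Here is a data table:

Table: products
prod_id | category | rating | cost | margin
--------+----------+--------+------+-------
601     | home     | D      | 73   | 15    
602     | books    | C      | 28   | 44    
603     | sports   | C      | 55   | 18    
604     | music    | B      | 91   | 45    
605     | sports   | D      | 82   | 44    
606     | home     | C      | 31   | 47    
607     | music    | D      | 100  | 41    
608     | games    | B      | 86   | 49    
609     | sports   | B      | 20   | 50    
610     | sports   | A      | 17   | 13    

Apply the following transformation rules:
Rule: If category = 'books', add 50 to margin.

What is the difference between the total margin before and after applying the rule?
50

Step 1: Original sum of margin = 366
Step 2: 1 records have category = 'books'
Step 3: Each affected record changes by 50
Step 4: Total change = 1 × 50 = 50
Step 5: New sum = 366 + 50 = 416
Step 6: Difference = |416 - 366| = 50
        (Sum increased by 50)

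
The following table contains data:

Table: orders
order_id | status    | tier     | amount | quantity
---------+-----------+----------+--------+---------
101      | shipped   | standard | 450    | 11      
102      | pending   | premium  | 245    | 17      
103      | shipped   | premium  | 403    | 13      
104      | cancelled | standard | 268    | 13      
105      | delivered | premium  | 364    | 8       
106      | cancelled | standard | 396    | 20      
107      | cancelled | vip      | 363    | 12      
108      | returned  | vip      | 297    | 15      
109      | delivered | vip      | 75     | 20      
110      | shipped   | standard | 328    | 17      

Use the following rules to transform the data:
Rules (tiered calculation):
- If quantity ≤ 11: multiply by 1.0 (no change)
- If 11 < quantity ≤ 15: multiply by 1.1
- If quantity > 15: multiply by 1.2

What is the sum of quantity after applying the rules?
166.1

Step 1: Tier 1 (quantity ≤ 11): 2 records, sum = 19 × 1.0 = 19.0
Step 2: Tier 2 (11 < quantity ≤ 15): 4 records, sum = 53 × 1.1 = 58.3
Step 3: Tier 3 (quantity > 15): 4 records, sum = 74 × 1.2 = 88.8
Step 4: Final sum = 19.0 + 58.3 + 88.8 = 166.1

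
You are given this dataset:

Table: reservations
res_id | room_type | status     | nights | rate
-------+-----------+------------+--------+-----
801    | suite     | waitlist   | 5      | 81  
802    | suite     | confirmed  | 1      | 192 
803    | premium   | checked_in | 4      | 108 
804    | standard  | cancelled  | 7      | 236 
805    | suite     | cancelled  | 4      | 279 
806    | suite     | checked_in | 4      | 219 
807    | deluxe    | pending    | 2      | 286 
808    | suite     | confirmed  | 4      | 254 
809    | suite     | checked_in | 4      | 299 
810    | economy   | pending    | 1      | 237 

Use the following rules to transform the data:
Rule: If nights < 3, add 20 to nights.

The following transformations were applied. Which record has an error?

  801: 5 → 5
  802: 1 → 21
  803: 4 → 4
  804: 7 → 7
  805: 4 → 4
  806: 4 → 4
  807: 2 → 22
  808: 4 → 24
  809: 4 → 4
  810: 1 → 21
Record 808 has an error. The correct transformed value should be 4, not 24.

Step 1: Check each record against the rule
Step 2: Record 808 has nights = 4
Step 3: Since 4 >= 3, the bonus should not have been applied
Step 4: Correct value = 4, but claimed value = 24
Conclusion: Record 808 has the error.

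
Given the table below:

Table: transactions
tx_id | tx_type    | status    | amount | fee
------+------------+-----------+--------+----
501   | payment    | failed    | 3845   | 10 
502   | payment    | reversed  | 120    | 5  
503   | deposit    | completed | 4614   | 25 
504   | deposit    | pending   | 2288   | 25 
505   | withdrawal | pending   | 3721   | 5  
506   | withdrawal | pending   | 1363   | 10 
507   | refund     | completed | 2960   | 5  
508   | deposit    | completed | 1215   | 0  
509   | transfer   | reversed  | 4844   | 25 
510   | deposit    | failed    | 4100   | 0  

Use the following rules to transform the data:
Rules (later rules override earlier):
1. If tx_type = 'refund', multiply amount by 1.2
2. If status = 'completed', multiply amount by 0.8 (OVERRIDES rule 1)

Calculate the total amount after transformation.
27312.2

Step 1: Rule 2 takes priority for records with status = 'completed'
  - 3 records: 8789 × 0.8 = 7031.2
Step 2: Rule 1 applies to remaining records with tx_type = 'refund'
  - 0 records: 0 × 1.2 = 0.0
Step 3: Other records unchanged: 20281
Step 4: Final sum = 7031.2 + 0.0 + 20281 = 27312.2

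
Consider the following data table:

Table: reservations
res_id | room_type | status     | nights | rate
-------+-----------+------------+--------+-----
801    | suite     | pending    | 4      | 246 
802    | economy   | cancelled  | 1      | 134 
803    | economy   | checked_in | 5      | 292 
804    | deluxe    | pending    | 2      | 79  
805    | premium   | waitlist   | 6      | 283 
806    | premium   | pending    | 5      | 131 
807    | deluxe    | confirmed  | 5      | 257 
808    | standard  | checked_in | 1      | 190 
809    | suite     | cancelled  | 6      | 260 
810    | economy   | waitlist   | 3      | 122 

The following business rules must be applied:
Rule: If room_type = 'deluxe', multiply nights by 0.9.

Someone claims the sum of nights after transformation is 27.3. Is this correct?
No, the correct result is 37.3.

Step 1: Calculate the correct sum after transformation
Step 2: Apply multiplier 0.9 to records where room_type = 'deluxe'
Step 3: Correct result = 37.3
Step 4: Claimed result = 27.3
Step 5: 37.3 ≠ 27.3
Conclusion: The claimed result is incorrect. The correct answer is 37.3.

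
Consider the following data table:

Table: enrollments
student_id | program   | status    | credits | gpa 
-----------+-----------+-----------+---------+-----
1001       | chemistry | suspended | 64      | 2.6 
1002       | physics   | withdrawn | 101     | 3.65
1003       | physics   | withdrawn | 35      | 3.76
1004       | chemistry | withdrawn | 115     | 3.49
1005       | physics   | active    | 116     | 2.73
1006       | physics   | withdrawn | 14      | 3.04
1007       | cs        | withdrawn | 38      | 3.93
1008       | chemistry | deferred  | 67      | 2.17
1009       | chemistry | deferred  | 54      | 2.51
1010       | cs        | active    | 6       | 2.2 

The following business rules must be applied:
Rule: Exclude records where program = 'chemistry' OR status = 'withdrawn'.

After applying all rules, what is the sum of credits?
122

Step 1: Find records where program = 'chemistry' OR status = 'withdrawn'
Step 2: 8 records match, summing to 488
Step 3: Original sum: 610
Step 4: Remaining sum = 610 - 488 = 122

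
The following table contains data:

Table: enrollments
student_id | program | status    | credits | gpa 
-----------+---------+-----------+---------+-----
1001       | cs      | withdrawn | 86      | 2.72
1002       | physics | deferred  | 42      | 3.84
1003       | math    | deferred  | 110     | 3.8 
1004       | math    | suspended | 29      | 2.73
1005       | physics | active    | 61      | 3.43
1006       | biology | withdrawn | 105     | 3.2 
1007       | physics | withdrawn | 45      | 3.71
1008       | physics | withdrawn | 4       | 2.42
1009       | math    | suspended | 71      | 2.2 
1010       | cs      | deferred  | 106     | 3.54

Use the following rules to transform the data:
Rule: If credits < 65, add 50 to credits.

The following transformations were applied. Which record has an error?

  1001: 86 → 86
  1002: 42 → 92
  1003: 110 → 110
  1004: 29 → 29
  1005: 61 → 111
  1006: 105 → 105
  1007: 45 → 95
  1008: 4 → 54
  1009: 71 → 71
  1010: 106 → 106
Record 1004 has an error. The correct transformed value should be 79, not 29.

Step 1: Check each record against the rule
Step 2: Record 1004 has credits = 29
Step 3: Since 29 < 65, the bonus should have been applied
Step 4: Correct value = 79, but claimed value = 29
Conclusion: Record 1004 has the error.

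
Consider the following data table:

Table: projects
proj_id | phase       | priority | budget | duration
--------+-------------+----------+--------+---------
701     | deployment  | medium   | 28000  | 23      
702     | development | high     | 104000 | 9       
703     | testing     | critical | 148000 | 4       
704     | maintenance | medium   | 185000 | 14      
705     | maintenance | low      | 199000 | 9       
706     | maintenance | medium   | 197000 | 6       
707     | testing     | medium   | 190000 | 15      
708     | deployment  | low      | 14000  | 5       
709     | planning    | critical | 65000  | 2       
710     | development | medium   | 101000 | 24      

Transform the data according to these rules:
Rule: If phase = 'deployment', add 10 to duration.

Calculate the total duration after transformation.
131

Step 1: Count records where phase = 'deployment': 2
Step 2: Total bonus added: 2 × 10 = 20
Step 3: Original sum of duration: 111
Step 4: Final sum = 111 + 20 = 131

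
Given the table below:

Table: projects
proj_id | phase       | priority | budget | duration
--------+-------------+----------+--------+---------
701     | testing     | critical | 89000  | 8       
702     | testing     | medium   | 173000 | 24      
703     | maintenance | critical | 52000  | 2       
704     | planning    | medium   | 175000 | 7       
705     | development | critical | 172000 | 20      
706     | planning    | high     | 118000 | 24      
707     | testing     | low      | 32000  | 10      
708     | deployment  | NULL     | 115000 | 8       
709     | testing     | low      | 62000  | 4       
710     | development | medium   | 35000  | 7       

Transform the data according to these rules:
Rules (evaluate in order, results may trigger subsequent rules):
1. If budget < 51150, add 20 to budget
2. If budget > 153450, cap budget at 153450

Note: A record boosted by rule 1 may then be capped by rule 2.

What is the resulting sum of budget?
963390

Step 1: Apply rule 1 to records with budget < 51150
  - 2 records get bonus of 20
  - Of these, 0 records then exceed 153450 and get capped
Step 2: Apply rule 2 to records with budget > 153450
  - 3 records (original) are capped
Step 3: Calculate final sum = 963390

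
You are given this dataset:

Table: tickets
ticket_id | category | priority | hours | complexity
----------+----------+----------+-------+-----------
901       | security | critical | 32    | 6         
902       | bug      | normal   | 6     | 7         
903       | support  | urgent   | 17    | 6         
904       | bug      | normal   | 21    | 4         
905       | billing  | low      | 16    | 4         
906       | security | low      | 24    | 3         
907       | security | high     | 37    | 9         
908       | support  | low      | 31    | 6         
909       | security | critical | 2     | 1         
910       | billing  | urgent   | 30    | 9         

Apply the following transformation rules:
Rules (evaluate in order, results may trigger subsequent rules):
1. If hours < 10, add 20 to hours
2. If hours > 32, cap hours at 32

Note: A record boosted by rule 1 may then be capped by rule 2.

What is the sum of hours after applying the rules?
251

Step 1: Apply rule 1 to records with hours < 10
  - 2 records get bonus of 20
  - Of these, 0 records then exceed 32 and get capped
Step 2: Apply rule 2 to records with hours > 32
  - 1 records (original) are capped
Step 3: Calculate final sum = 251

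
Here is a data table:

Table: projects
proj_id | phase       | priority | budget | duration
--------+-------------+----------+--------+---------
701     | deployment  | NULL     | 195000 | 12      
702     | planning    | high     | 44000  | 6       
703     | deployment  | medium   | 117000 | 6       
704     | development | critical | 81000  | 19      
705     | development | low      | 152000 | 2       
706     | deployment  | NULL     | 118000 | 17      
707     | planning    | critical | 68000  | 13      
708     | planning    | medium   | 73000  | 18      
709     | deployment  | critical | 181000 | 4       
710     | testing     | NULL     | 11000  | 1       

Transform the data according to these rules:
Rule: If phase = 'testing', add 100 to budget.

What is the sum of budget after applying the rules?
1040100

Step 1: Count records where phase = 'testing': 1
Step 2: Total bonus added: 1 × 100 = 100
Step 3: Original sum of budget: 1040000
Step 4: Final sum = 1040000 + 100 = 1040100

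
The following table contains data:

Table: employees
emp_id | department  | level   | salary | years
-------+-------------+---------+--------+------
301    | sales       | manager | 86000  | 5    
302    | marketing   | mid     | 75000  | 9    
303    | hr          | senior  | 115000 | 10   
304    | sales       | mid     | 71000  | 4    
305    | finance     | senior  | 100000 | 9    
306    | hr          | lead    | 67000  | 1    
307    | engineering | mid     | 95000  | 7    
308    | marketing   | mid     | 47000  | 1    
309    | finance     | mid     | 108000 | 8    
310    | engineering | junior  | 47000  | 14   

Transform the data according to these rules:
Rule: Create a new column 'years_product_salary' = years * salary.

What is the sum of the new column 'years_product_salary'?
5740000

Step 1: For each record, compute years * salary
Example calculations:
  5 * 86000 = 430000
  9 * 75000 = 675000
  10 * 115000 = 1150000
  ...
Step 2: Sum all derived values
Step 3: Total = 5740000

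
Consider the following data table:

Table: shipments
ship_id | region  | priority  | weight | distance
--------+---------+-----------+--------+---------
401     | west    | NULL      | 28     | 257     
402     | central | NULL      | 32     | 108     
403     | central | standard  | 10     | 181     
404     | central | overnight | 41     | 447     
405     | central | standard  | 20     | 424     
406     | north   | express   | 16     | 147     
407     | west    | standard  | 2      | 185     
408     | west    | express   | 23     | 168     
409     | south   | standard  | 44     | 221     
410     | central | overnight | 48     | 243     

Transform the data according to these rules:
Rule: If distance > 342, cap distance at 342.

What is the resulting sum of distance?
2194

Step 1: 2 records have distance > 342
Step 2: These records originally summed to 871
Step 3: After capping: 2 × 342 = 684
Step 4: Unaffected records sum: 1510
Step 5: Final sum = 684 + 1510 = 2194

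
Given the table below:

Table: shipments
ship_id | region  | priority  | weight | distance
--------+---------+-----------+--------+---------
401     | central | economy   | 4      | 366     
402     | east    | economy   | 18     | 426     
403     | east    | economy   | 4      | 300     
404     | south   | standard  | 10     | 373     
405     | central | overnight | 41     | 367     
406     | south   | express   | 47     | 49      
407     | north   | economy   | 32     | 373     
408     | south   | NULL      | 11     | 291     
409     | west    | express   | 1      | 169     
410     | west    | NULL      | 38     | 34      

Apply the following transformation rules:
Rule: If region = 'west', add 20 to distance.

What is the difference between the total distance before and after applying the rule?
40

Step 1: Original sum of distance = 2748
Step 2: 2 records have region = 'west'
Step 3: Each affected record changes by 20
Step 4: Total change = 2 × 20 = 40
Step 5: New sum = 2748 + 40 = 2788
Step 6: Difference = |2788 - 2748| = 40
        (Sum increased by 40)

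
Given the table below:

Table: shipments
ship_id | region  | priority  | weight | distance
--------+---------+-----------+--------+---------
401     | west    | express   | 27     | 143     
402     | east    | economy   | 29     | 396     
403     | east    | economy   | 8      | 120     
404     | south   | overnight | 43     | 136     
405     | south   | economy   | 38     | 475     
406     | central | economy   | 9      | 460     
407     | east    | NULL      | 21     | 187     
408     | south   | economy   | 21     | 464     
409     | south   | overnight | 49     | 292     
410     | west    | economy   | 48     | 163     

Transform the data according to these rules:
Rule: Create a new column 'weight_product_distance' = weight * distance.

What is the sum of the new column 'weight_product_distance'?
80146

Step 1: For each record, compute weight * distance
Example calculations:
  27 * 143 = 3861
  29 * 396 = 11484
  8 * 120 = 960
  ...
Step 2: Sum all derived values
Step 3: Total = 80146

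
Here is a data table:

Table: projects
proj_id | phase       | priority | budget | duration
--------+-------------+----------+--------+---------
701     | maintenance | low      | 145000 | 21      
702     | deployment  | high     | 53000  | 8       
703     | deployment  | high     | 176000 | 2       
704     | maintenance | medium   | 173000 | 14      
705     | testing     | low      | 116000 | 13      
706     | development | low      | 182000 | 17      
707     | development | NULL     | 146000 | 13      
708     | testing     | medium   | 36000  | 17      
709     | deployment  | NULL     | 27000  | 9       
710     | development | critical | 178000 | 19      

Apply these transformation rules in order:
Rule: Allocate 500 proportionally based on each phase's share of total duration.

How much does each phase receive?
deployment: 71.43, development: 184.21, maintenance: 131.58, testing: 112.78

Step 1: Calculate total duration = 133
Step 2: Calculate each phase's proportion:
  deployment: 19/133 = 14.29% → 71.43
  development: 49/133 = 36.84% → 184.21
  maintenance: 35/133 = 26.32% → 131.58
  testing: 30/133 = 22.56% → 112.78
Step 3: Verify: sum of allocations ≈ 500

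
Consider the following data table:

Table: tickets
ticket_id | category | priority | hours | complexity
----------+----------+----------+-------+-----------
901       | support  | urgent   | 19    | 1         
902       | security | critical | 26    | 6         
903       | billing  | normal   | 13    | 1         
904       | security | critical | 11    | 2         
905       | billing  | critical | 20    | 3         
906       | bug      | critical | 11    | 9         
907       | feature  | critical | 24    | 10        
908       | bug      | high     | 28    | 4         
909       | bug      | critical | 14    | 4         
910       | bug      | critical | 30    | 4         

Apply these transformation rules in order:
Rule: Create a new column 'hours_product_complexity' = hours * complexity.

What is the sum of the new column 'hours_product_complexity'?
897

Step 1: For each record, compute hours * complexity
Example calculations:
  19 * 1 = 19
  26 * 6 = 156
  13 * 1 = 13
  ...
Step 2: Sum all derived values
Step 3: Total = 897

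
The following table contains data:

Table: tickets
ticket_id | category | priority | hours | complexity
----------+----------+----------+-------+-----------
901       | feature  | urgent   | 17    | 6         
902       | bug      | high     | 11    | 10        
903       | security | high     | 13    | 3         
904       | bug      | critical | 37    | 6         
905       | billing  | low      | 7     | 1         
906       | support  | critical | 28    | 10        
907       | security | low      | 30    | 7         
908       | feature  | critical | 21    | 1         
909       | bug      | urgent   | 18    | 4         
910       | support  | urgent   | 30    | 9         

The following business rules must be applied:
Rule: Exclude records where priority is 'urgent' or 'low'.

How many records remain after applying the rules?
5

Step 1: Count records to exclude
  - 3 (urgent) + 2 (low) = 5 records
Step 2: Total records: 10
Step 3: Remaining = 10 - 5 = 5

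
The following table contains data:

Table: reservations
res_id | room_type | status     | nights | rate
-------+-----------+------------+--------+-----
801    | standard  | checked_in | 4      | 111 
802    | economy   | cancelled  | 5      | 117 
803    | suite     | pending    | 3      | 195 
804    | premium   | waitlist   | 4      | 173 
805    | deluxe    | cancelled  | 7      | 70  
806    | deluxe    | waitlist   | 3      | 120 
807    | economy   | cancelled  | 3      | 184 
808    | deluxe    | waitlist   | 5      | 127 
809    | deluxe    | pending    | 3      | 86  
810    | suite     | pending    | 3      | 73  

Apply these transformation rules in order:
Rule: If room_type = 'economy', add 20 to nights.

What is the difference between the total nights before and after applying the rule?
40

Step 1: Original sum of nights = 40
Step 2: 2 records have room_type = 'economy'
Step 3: Each affected record changes by 20
Step 4: Total change = 2 × 20 = 40
Step 5: New sum = 40 + 40 = 80
Step 6: Difference = |80 - 40| = 40
        (Sum increased by 40)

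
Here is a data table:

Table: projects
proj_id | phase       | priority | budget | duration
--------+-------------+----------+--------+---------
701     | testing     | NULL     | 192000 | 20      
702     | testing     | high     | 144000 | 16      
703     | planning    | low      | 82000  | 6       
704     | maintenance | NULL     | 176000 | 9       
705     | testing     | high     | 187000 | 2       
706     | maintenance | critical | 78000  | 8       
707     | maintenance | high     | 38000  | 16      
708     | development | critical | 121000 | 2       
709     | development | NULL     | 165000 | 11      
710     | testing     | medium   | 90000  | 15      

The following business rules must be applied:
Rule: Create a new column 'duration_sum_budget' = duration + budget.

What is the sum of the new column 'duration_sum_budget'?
1273105

Step 1: For each record, compute duration + budget
Example calculations:
  20 + 192000 = 192020
  16 + 144000 = 144016
  6 + 82000 = 82006
  ...
Step 2: Sum all derived values
Step 3: Total = 1273105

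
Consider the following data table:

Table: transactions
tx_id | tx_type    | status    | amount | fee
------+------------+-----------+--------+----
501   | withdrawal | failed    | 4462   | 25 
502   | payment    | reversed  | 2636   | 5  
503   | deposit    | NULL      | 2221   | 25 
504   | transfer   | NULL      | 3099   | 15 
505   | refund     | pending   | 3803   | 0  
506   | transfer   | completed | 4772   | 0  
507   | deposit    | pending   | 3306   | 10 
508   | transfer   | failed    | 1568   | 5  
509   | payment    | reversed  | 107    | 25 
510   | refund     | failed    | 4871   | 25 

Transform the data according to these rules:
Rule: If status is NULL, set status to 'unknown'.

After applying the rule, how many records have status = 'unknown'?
2

Step 1: Count records where status IS NULL
Step 2: Found 2 records with NULL status
Step 3: These records will have status set to 'unknown'
Step 4: Records already having status = 'unknown': 0
Step 5: Answer: 2 + 0 = 2 records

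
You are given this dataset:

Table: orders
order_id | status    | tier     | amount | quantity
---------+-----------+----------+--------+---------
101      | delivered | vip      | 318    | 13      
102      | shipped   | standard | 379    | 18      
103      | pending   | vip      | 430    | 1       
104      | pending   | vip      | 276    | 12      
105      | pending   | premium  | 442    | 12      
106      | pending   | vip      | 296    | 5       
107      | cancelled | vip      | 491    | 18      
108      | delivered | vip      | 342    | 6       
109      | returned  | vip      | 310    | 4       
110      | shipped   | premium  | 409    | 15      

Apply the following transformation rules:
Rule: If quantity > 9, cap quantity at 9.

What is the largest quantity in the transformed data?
9

Step 1: Original maximum quantity = 18
Step 2: Apply cap at 9
Step 3: 6 records had quantity > 9 and were capped
Step 4: Maximum after transformation = 9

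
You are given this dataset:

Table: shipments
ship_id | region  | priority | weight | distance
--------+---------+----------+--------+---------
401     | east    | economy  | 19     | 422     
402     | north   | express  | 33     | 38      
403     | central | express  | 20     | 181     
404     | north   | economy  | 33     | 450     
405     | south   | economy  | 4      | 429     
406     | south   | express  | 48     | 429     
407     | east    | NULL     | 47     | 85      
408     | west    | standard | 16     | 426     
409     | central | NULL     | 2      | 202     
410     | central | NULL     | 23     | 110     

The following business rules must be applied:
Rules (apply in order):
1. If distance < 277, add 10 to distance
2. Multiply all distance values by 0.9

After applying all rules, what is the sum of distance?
2539.8

Step 1: Apply Rule 1 - Add 10 to records with distance < 277
  - 5 records affected: 616 + (5 × 10) = 666
  - Unaffected records: 2156
  - Sum after Rule 1: 2822
Step 2: Apply Rule 2 - Multiply all by 0.9
  - 2822 × 0.9 = 2539.8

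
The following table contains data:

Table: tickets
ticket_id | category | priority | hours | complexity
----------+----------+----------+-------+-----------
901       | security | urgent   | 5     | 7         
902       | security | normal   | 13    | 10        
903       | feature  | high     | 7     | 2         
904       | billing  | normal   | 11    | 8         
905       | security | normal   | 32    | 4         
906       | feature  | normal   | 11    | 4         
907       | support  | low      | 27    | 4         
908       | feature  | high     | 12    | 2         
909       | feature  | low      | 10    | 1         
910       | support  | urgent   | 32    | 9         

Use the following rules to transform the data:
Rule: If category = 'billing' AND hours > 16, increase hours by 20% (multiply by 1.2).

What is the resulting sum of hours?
160

Step 1: Find records where category = 'billing' AND hours > 16
Step 2: 0 records match, summing to 0
Step 3: After multiplier: 0 × 1.2 = 0.0
Step 4: Unaffected records sum: 160
Step 5: Final sum = 0.0 + 160 = 160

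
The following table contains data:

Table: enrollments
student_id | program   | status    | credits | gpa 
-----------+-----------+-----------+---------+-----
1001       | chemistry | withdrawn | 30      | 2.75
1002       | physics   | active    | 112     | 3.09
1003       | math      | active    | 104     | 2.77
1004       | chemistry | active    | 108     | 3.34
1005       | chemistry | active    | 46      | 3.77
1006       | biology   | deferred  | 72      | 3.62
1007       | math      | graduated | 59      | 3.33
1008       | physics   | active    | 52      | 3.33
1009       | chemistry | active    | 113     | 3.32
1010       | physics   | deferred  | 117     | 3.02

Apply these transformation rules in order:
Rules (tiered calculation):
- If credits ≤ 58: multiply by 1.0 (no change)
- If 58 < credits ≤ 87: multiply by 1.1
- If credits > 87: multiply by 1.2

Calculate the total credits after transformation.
936.9

Step 1: Tier 1 (credits ≤ 58): 3 records, sum = 128 × 1.0 = 128.0
Step 2: Tier 2 (58 < credits ≤ 87): 2 records, sum = 131 × 1.1 = 144.1
Step 3: Tier 3 (credits > 87): 5 records, sum = 554 × 1.2 = 664.8
Step 4: Final sum = 128.0 + 144.1 + 664.8 = 936.9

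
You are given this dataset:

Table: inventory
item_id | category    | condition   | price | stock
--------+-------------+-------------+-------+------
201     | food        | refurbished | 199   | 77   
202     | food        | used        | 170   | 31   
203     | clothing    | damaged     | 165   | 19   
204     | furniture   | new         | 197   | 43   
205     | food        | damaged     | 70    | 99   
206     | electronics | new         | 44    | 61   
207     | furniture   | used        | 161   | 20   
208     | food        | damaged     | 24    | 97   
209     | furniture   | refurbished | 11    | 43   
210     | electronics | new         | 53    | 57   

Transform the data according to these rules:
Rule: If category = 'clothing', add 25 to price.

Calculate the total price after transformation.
1119

Step 1: Count records where category = 'clothing': 1
Step 2: Total bonus added: 1 × 25 = 25
Step 3: Original sum of price: 1094
Step 4: Final sum = 1094 + 25 = 1119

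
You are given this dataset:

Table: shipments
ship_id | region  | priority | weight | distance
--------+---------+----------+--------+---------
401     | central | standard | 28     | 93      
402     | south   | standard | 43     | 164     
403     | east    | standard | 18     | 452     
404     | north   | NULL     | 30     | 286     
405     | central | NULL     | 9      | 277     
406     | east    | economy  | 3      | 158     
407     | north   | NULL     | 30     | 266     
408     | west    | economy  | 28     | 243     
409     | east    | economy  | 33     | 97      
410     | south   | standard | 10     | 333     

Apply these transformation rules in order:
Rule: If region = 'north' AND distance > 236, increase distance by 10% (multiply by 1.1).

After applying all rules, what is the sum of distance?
2424.2

Step 1: Find records where region = 'north' AND distance > 236
Step 2: 2 records match, summing to 552
Step 3: After multiplier: 552 × 1.1 = 607.2
Step 4: Unaffected records sum: 1817
Step 5: Final sum = 607.2 + 1817 = 2424.2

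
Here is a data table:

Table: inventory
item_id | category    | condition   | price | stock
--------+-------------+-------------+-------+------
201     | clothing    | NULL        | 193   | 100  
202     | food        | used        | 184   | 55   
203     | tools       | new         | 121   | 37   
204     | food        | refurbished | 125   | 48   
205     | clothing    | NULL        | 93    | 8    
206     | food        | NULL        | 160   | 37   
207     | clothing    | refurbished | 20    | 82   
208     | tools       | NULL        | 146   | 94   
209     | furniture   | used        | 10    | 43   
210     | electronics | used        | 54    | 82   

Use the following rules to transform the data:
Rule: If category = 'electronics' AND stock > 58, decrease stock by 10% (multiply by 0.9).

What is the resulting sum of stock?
577.8

Step 1: Find records where category = 'electronics' AND stock > 58
Step 2: 1 records match, summing to 82
Step 3: After multiplier: 82 × 0.9 = 73.8
Step 4: Unaffected records sum: 504
Step 5: Final sum = 73.8 + 504 = 577.8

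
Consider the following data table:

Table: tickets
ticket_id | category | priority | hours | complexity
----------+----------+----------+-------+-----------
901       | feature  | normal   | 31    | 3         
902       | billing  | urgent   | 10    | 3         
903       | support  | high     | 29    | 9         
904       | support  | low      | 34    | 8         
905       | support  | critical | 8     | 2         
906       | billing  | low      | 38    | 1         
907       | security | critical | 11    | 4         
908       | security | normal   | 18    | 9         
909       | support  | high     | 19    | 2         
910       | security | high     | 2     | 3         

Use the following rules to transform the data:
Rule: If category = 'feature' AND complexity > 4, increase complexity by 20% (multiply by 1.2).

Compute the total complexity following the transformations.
44

Step 1: Find records where category = 'feature' AND complexity > 4
Step 2: 0 records match, summing to 0
Step 3: After multiplier: 0 × 1.2 = 0.0
Step 4: Unaffected records sum: 44
Step 5: Final sum = 0.0 + 44 = 44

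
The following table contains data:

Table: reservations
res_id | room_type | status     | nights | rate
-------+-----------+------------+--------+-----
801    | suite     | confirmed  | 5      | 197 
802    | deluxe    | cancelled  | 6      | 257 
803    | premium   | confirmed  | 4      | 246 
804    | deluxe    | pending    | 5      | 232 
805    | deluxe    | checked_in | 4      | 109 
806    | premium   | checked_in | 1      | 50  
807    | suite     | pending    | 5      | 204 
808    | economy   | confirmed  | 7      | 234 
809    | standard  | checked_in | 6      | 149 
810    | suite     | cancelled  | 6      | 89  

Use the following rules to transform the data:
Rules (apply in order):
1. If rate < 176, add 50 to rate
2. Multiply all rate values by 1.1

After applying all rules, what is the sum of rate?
2163.7

Step 1: Apply Rule 1 - Add 50 to records with rate < 176
  - 4 records affected: 397 + (4 × 50) = 597
  - Unaffected records: 1370
  - Sum after Rule 1: 1967
Step 2: Apply Rule 2 - Multiply all by 1.1
  - 1967 × 1.1 = 2163.7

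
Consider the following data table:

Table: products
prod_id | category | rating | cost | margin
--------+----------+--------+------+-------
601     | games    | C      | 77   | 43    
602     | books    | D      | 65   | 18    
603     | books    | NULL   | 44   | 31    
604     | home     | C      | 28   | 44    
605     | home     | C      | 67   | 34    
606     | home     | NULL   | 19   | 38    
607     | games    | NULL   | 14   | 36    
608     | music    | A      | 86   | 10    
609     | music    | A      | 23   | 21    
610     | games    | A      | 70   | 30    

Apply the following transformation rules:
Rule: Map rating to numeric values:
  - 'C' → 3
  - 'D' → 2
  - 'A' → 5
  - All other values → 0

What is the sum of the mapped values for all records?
26

Step 1: Apply mapping to each record
Step 2: Count by status:
  'C': 3 records × 3 = 9
  'D': 1 records × 2 = 2
  'A': 3 records × 5 = 15
Step 3: Sum all mapped values = 26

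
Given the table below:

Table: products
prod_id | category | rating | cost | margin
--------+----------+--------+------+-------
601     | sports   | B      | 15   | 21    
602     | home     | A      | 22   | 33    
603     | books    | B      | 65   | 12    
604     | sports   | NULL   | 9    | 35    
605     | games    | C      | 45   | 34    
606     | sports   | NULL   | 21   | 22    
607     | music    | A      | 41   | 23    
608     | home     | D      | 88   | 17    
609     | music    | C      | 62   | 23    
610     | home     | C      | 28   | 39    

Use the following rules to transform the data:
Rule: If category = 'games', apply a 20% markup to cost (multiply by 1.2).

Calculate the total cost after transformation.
405.0

Step 1: Records with category = 'games' have total cost = 45
Step 2: Apply multiplier: 45 × 1.2 = 54.0
Step 3: Other records total: 351
Step 4: Final sum = 54.0 + 351 = 405.0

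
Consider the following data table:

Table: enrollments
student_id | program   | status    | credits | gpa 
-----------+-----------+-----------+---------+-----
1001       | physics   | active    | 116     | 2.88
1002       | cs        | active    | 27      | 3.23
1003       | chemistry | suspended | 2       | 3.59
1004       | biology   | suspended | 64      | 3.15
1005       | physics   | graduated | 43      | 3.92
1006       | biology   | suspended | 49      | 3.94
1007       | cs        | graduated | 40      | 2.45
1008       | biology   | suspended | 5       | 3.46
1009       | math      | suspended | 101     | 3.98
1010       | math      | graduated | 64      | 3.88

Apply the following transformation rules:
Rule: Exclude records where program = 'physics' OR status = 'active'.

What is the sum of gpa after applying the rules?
24.45

Step 1: Find records where program = 'physics' OR status = 'active'
Step 2: 3 records match, summing to 10.03
Step 3: Original sum: 34.48
Step 4: Remaining sum = 34.48 - 10.03 = 24.45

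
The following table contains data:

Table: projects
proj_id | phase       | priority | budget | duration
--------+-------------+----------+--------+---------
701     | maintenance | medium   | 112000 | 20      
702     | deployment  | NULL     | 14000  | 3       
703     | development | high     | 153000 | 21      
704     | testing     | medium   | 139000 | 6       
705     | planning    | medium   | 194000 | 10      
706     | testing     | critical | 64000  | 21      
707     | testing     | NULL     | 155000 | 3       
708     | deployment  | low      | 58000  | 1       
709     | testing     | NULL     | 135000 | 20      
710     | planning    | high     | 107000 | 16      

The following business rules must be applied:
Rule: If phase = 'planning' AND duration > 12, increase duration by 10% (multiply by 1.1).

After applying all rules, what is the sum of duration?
122.6

Step 1: Find records where phase = 'planning' AND duration > 12
Step 2: 1 records match, summing to 16
Step 3: After multiplier: 16 × 1.1 = 17.6
Step 4: Unaffected records sum: 105
Step 5: Final sum = 17.6 + 105 = 122.6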